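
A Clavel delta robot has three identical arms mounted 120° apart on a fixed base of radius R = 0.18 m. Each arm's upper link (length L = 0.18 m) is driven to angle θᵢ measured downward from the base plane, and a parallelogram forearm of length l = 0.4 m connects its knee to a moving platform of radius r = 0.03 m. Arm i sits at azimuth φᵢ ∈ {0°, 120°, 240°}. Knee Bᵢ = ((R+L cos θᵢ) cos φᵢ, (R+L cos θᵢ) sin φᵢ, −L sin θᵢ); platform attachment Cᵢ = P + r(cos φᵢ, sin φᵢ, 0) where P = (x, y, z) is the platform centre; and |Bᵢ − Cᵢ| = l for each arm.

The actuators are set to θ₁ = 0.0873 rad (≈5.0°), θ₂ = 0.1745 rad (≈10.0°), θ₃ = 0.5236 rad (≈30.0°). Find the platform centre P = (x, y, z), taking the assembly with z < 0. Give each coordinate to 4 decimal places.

(0.0303, 0.0363, -0.2789)

O1 = (0.3293·cos0.0°, 0.3293·sin0.0°, -0.0157) = (0.3293, 0.0000, -0.0157)
O2 = (0.3273·cos120.0°, 0.3273·sin120.0°, -0.0313) = (-0.1636, 0.2834, -0.0313)
arm 3 at φ=240.0°: ρ3 = 0.3059;  O3 = (-0.1529, -0.2649, -0.0900)
|O₂|²−|O₁|² = -0.0006;  |O₃|²−|O₁|² = -0.0070
plane₁₂: -0.9859x+0.5668y+-0.0311z = -0.0006
Cramer: x(z) = 0.0040-0.0942z;  y(z) = 0.0059-0.1090z
sphere 1 gives Az²+Bz+C=0 with A=1.0208, B=0.0914, C=-0.0539;  B²−4AC=0.2285;  roots -0.2789, 0.1894;  negative root z = -0.2789
x = 0.0303, y = 0.0363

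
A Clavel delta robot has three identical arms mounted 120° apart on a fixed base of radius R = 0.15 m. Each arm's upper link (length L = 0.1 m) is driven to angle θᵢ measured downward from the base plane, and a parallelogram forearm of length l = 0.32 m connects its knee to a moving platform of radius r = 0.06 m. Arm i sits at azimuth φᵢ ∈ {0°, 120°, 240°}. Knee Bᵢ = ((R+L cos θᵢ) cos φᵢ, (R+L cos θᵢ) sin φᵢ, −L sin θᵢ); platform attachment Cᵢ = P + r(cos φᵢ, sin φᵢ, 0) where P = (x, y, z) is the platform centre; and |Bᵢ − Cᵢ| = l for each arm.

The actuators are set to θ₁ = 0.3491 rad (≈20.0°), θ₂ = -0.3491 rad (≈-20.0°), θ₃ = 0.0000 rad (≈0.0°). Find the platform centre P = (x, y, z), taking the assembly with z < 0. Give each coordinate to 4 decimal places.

(-0.0480, 0.0255, -0.2531)

φ1=0.0°: virtual centre (0.1840, 0.0000, -0.0342), radius l
φ2=120.0°: virtual centre (-0.0920, 0.1593, 0.0342), radius l
arm 3 at φ=240.0°: (R−r)+L cos θ3 = 0.1900;  S3 = (-0.0950, -0.1645, 0.0000)
eliminate P² terms by subtracting sphere 1 from 2 and 3
linear system: -0.5519x+0.3186y = 0.0000−0.1368z; -0.5579x+-0.3291y = 0.0011−0.0684z
Cramer: x(z) = -0.0010+0.1859z;  y(z) = -0.0017-0.1073z
into |P−S₁|² = l²: 1.0461z² + 0.0000z + -0.0670 = 0;  Δ = 0.2805;  z = -0.2531 or 0.2531 → z<0 root = -0.2531
x = -0.0480, y = 0.0255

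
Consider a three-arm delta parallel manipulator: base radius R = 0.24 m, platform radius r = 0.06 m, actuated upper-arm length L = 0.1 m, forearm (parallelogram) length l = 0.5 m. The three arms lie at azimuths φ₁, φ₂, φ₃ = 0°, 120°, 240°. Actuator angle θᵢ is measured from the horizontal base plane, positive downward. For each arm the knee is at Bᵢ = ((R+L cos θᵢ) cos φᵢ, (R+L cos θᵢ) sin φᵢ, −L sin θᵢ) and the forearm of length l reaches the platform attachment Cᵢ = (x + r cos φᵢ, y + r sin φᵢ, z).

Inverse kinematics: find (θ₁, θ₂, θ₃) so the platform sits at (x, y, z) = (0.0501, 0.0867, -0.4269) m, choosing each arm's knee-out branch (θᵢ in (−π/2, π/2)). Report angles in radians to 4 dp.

arm 1 (φ=0.0°): x'=0.0501, y'=0.0867
  A cos θ + B sin θ = C:  0.1299·cos θ + -0.4269·sin θ = 0.1668
  γ=atan2(-0.4269,0.1299)=-1.2754;  ψ=arccos(0.3739)=1.1876;  θ1=γ+ψ≈-0.0878
arm 2 (φ=120.0°): x'=0.0500, y'=-0.0867
  A=0.1300, B=-0.4269, C=(l²−L²−A²−y'²−z²)/(2L)=0.1667
  θ2 = atan2(B,A) + arccos(C/0.4462) = -0.0873
φ3=240.0° → target in arm frame (-0.1001, 0.0000)
  e−x'=0.2801;  (l²−L²−(e−x')²−y'²−z²)/2L = -0.1036
  θ3 = atan2(B,A) + arccos(C/0.5106) = 0.7850

θ₁ = -0.0878, θ₂ = -0.0873, θ₃ = 0.7850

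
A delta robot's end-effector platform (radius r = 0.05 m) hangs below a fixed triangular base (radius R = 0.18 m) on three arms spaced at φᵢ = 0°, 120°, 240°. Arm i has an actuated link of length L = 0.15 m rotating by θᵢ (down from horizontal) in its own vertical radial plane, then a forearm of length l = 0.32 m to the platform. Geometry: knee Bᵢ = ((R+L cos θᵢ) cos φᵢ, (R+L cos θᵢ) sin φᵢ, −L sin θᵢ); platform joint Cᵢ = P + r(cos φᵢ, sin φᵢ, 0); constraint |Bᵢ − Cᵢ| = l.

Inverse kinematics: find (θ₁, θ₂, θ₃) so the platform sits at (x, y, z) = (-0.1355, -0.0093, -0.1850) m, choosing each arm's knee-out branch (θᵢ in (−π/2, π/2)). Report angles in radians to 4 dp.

θ₁ = 1.2216, θ₂ = -0.0873, θ₃ = -0.2612

arm 1 (φ=0.0°): x'=-0.1355, y'=-0.0093
  A cos θ + B sin θ = C:  0.2655·cos θ + -0.1850·sin θ = -0.0830
  θ1 = atan2(B,A) + arccos(C/0.3236) = 1.2216
arm 2 (φ=120.0°): x'=0.0597, y'=0.1220
  A=0.0703, B=-0.1850, C=(l²−L²−A²−y'²−z²)/(2L)=0.0862
  √(A²+B²)=0.1979;  θ2 = -1.2076+1.1203 ≈ -0.0873
arm 3 (φ=240.0°): x'=0.0758, y'=-0.1127
  A cos θ + B sin θ = C:  0.0542·cos θ + -0.1850·sin θ = 0.1001
  γ=atan2(-0.1850,0.0542)=-1.2858;  ψ=arccos(0.5194)=1.0247;  θ3=γ+ψ≈-0.2612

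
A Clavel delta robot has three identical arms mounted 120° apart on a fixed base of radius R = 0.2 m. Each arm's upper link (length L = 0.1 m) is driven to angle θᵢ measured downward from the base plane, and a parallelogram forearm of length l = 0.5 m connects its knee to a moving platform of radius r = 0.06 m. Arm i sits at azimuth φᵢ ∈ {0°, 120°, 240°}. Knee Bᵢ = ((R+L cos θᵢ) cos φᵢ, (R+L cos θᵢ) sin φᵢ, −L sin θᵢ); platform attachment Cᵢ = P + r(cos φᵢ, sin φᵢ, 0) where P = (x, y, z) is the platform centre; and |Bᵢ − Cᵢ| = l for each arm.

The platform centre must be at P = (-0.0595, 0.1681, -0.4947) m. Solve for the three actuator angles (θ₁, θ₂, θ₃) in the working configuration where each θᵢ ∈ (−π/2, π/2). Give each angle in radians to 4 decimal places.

arm 1 (φ=0.0°): x'=-0.0595, y'=0.1681
  A cos θ + B sin θ = C:  0.1995·cos θ + -0.4947·sin θ = -0.3639
  √(A²+B²)=0.5334;  θ1 = -1.1875+2.3217 ≈ 1.1342
arm 2 (φ=120.0°): x'=0.1753, y'=-0.0325
  A=-0.0353, B=-0.4947, C=(l²−L²−A²−y'²−z²)/(2L)=-0.0352
  γ=atan2(-0.4947,-0.0353)=-1.6421;  ψ=arccos(-0.0709)=1.6418;  θ2=γ+ψ≈-0.0003
φ3=240.0° → target in arm frame (-0.1158, -0.1356)
  A cos θ + B sin θ = C:  0.2558·cos θ + -0.4947·sin θ = -0.4428
  θ3 = atan2(B,A) + arccos(C/0.5569) = 1.3964

θ₁ = 1.1342, θ₂ = -0.0003, θ₃ = 1.3964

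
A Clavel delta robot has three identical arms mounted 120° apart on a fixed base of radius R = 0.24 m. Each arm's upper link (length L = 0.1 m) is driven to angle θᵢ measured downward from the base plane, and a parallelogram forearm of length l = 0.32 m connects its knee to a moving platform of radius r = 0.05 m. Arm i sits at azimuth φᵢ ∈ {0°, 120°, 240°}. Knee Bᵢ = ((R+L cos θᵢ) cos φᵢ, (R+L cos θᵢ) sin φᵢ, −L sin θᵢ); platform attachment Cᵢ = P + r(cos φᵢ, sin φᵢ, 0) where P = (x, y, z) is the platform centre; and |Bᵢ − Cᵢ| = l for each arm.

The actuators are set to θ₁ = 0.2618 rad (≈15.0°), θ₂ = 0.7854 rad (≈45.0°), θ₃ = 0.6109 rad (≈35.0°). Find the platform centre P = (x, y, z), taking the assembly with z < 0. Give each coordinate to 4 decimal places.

arm 1 at φ=0.0°: ρ1 = 0.2866;  centre 1 = (0.2866, 0.0000, -0.0259)
φ2=120.0°: virtual centre (-0.1304, 0.2258, -0.0707), radius l
φ3=240.0°: virtual centre (-0.1360, -0.2355, -0.0574), radius l
eliminate P² terms by subtracting sphere 1 from 2 and 3
[-0.8339 0.4516 -0.0897]·P = -0.0098;  [-0.8451 -0.4710 -0.0630]·P = -0.0056
det = 0.7744;  x = 0.0092+-0.0912z,  y = -0.0047+0.0301z
into |P−centre ₁|² = l²: 1.0092z² + 0.1021z + -0.0248 = 0;  Δ = 0.1105;  z = -0.2152 or 0.1141 → z<0 root = -0.2152
x = 0.0289, y = -0.0112

(0.0289, -0.0112, -0.2152)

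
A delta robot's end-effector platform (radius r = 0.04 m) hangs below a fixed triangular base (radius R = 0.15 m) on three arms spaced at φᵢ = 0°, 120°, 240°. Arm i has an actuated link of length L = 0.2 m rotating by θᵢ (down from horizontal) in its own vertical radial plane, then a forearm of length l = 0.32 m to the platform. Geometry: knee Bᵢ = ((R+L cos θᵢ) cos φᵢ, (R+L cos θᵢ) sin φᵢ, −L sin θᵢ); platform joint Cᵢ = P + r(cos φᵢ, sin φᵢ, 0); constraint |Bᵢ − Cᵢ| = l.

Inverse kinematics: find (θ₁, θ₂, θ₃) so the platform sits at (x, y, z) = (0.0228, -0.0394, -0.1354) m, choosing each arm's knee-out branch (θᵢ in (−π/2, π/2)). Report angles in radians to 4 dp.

θ₁ = -0.0006, θ₂ = 0.6110, θ₃ = 0.0003

φ1=0.0° → target in arm frame (0.0228, -0.0394)
  A cos θ + B sin θ = C:  0.0872·cos θ + -0.1354·sin θ = 0.0873
  θ1 = atan2(B,A) + arccos(C/0.1610) = -0.0006
arm 2 (φ=120.0°): x'=-0.0455, y'=0.0000
  e−x'=0.1555;  (l²−L²−(e−x')²−y'²−z²)/2L = 0.0497
  √(A²+B²)=0.2062;  θ2 = -0.7163+1.3274 ≈ 0.6110
arm 3 (φ=240.0°): x'=0.0227, y'=0.0394
  e−x'=0.0873;  (l²−L²−(e−x')²−y'²−z²)/2L = 0.0872
  γ=atan2(-0.1354,0.0873)=-0.9982;  ψ=arccos(0.5415)=0.9986;  θ3=γ+ψ≈0.0003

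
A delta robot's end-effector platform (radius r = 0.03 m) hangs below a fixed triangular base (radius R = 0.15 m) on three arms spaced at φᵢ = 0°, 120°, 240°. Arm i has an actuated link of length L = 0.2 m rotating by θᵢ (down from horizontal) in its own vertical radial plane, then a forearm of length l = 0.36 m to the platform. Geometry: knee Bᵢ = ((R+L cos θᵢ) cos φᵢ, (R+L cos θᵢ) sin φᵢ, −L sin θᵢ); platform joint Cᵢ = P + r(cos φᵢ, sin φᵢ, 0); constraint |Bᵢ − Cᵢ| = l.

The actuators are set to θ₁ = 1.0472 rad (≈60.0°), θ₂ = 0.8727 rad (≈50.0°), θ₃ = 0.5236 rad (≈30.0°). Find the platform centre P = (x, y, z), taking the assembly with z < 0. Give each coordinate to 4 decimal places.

(-0.0650, -0.0522, -0.3868)

O1 = (0.2200·cos0.0°, 0.2200·sin0.0°, -0.1732) = (0.2200, 0.0000, -0.1732)
arm 2 at φ=120.0°: ρ2 = 0.2486;  O2 = (-0.1243, 0.2153, -0.1532)
O3 = (0.2932·cos240.0°, 0.2932·sin240.0°, -0.1000) = (-0.1466, -0.2539, -0.1000)
eliminate P² terms by subtracting sphere 1 from 2 and 3
linear system: -0.6886x+0.4305y = 0.0069−0.0400z; -0.7332x+-0.5078y = 0.0176−0.1464z
Cramer: x(z) = -0.0166+0.1253z;  y(z) = -0.0106+0.1075z
into |P−O₁|² = l²: 1.0272z² + 0.2849z + -0.0435 = 0;  Δ = 0.2599;  z = -0.3868 or 0.1095 → z<0 root = -0.3868
x = -0.0650, y = -0.0522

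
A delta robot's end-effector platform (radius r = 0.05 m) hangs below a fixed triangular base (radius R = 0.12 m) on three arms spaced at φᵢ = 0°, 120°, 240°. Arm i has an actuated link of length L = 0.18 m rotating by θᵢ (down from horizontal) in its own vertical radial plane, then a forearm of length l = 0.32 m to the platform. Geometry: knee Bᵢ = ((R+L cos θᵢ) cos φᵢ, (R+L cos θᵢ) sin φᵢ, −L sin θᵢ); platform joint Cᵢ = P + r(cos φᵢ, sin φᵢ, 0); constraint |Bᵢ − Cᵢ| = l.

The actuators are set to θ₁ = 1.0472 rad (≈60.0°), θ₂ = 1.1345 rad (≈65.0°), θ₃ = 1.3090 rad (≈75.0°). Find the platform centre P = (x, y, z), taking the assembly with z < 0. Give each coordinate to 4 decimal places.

(0.0358, 0.0326, -0.4490)

arm 1 at φ=0.0°: ρ1 = 0.1600;  S1 = (0.1600, 0.0000, -0.1559)
S2 = (0.1461·cos120.0°, 0.1461·sin120.0°, -0.1631) = (-0.0730, 0.1265, -0.1631)
S3 = (0.1166·cos240.0°, 0.1166·sin240.0°, -0.1739) = (-0.0583, -0.1010, -0.1739)
eliminate P² terms by subtracting sphere 1 from 2 and 3
linear system: -0.4661x+0.2530y = -0.0020−-0.0145z; -0.4366x+-0.2019y = -0.0061−-0.0360z
det = 0.2046;  x = 0.0094+-0.0588z,  y = 0.0097+-0.0510z
quadratic in z: (1.0061)z²+(0.3285)z+(-0.0553)=0, √Δ=0.5750 → z ∈ {-0.4490, 0.1225}; z = -0.4490 (taking z<0)
x = 0.0358, y = 0.0326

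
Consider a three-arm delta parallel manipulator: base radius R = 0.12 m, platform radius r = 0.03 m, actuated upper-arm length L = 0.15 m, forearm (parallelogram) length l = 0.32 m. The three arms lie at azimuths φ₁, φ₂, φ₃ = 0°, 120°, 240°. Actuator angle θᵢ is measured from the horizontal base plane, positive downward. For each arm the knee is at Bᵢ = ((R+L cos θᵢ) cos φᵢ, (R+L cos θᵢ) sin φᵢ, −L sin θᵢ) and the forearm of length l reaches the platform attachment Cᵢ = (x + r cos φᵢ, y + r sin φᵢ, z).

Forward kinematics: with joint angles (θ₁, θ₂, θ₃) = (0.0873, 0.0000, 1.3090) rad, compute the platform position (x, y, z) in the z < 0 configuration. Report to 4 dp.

φ1=0.0°: virtual centre (0.2394, 0.0000, -0.0131), radius l
arm 2 at φ=120.0°: ρ2 = 0.2400;  centre 2 = (-0.1200, 0.2078, 0.0000)
centre 3 = (0.1288·cos240.0°, 0.1288·sin240.0°, -0.1449) = (-0.0644, -0.1116, -0.1449)
|centre ₂|²−|centre ₁|² = 0.0001;  |centre ₃|²−|centre ₁|² = -0.0199
plane₁₂: -0.7189x+0.4157y+0.0262z = 0.0001
det = 0.4130;  x = 0.0200+-0.2512z,  y = 0.0348+-0.4973z
sphere 1 gives Az²+Bz+C=0 with A=1.3104, B=0.1018, C=-0.0529;  B²−4AC=0.2874;  roots -0.2434, 0.1657;  negative root z = -0.2434
x = 0.0811, y = 0.1559

(0.0811, 0.1559, -0.2434)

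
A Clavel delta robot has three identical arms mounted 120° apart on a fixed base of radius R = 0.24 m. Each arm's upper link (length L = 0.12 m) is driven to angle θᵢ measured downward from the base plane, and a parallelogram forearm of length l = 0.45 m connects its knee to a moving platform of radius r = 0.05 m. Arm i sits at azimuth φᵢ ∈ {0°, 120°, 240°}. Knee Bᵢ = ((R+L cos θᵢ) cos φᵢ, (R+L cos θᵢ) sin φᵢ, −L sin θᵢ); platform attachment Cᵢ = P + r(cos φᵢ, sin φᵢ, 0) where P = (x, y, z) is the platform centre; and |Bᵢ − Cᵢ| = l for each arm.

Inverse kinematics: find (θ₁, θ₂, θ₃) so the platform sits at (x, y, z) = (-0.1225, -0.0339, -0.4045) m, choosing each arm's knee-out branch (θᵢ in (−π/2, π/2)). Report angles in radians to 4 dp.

rotate P by −φ1: (-0.1225, -0.0339, -0.4045)
  e−x'=0.3125;  (l²−L²−(e−x')²−y'²−z²)/2L = -0.3097
  √(A²+B²)=0.5112;  θ1 = -0.9130+2.2217 ≈ 1.3086
arm 2 (φ=120.0°): x'=0.0319, y'=0.1230
  A cos θ + B sin θ = C:  0.1581·cos θ + -0.4045·sin θ = -0.0652
  √(A²+B²)=0.4343;  θ2 = -1.1982+1.7216 ≈ 0.5234
arm 3 (φ=240.0°): x'=0.0906, y'=-0.0891
  e−x'=0.0994;  (l²−L²−(e−x')²−y'²−z²)/2L = 0.0277
  θ3 = atan2(B,A) + arccos(C/0.4165) = 0.1743

θ₁ = 1.3086, θ₂ = 0.5234, θ₃ = 0.1743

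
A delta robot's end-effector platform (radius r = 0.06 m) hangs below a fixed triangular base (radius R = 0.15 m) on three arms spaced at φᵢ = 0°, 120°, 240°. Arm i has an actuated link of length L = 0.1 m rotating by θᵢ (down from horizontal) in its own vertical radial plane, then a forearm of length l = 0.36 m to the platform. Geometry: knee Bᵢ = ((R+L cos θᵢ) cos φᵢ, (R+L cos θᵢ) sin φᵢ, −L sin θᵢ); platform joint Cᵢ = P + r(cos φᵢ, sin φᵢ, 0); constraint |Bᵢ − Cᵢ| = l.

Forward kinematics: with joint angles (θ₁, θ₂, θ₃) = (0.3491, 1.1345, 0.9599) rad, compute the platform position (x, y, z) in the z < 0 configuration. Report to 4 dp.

φ1=0.0°: virtual centre (0.1840, 0.0000, -0.0342), radius l
arm 2 at φ=120.0°: ρ2 = 0.1323;  O2 = (-0.0661, 0.1145, -0.0906)
arm 3 at φ=240.0°: ρ3 = 0.1474;  O3 = (-0.0737, -0.1276, -0.0819)
subtract pairs → two planes through P
[-0.5002 0.2291 -0.1129]·P = -0.0093;  [-0.5153 -0.2552 -0.0954]·P = -0.0066
det = 0.2457;  x = 0.0158+-0.2062z,  y = -0.0061+0.0424z
quadratic in z: (1.0443)z²+(0.1372)z+(-0.1001)=0, √Δ=0.6611 → z ∈ {-0.3822, 0.2508}; z = -0.3822 (taking z<0)
x = 0.0946, y = -0.0223

(0.0946, -0.0223, -0.3822)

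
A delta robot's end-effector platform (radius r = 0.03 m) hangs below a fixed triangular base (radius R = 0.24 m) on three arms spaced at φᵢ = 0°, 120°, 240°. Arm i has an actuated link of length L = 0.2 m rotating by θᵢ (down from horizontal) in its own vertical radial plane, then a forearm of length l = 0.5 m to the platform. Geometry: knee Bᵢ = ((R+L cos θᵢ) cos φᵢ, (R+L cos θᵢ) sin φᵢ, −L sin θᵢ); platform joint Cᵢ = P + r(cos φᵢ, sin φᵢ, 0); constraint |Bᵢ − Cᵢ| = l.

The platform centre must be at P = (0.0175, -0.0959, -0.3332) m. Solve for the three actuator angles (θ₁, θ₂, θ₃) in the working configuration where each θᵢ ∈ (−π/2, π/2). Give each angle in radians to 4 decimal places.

arm 1 (φ=0.0°): x'=0.0175, y'=-0.0959
  A cos θ + B sin θ = C:  0.1925·cos θ + -0.3332·sin θ = 0.1318
  √(A²+B²)=0.3848;  θ1 = -1.0469+1.2212 ≈ 0.1743
φ2=120.0° → target in arm frame (-0.0918, 0.0328)
  A cos θ + B sin θ = C:  0.3018·cos θ + -0.3332·sin θ = 0.0170
  θ2 = atan2(B,A) + arccos(C/0.4496) = 0.6981
arm 3 (φ=240.0°): x'=0.0743, y'=0.0631
  A cos θ + B sin θ = C:  0.1357·cos θ + -0.3332·sin θ = 0.1915
  γ=atan2(-0.3332,0.1357)=-1.1840;  ψ=arccos(0.5322)=1.0097;  θ3=γ+ψ≈-0.1744

θ₁ = 0.1743, θ₂ = 0.6981, θ₃ = -0.1744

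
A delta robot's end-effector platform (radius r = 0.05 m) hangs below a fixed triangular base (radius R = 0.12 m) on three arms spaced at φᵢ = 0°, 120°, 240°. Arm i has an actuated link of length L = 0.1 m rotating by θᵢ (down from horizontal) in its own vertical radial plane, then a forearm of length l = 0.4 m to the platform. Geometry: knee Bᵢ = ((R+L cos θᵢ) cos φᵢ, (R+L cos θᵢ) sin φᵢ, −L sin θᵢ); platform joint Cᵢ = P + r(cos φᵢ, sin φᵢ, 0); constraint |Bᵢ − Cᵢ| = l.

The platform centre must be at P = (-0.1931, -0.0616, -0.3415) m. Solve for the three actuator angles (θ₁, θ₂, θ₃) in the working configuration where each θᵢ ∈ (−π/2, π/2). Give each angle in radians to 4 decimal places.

θ₁ = 1.1341, θ₂ = 0.1741, θ₃ = -0.3496

rotate P by −φ1: (-0.1931, -0.0616, -0.3415)
  A cos θ + B sin θ = C:  0.2631·cos θ + -0.3415·sin θ = -0.1982
  θ1 = atan2(B,A) + arccos(C/0.4311) = 1.1341
rotate P by −φ2: (0.0432, 0.1980, -0.3415)
  e−x'=0.0268;  (l²−L²−(e−x')²−y'²−z²)/2L = -0.0328
  γ=atan2(-0.3415,0.0268)=-1.4925;  ψ=arccos(-0.0957)=1.6666;  θ2=γ+ψ≈0.1741
rotate P by −φ3: (0.1499, -0.1364, -0.3415)
  A cos θ + B sin θ = C:  -0.0799·cos θ + -0.3415·sin θ = 0.0419
  γ=atan2(-0.3415,-0.0799)=-1.8006;  ψ=arccos(0.1195)=1.4510;  θ3=γ+ψ≈-0.3496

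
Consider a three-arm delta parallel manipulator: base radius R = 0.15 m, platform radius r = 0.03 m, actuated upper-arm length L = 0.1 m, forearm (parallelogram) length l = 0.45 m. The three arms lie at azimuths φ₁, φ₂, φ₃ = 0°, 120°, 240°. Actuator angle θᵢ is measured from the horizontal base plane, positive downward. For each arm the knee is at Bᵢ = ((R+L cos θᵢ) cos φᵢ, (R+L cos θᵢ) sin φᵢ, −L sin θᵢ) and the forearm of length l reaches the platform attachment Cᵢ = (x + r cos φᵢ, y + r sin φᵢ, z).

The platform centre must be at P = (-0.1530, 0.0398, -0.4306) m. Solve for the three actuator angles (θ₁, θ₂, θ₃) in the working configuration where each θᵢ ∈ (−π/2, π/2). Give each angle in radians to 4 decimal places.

θ₁ = 1.3087, θ₂ = 0.0869, θ₃ = 0.4358

arm 1 (φ=0.0°): x'=-0.1530, y'=0.0398
  A=0.2730, B=-0.4306, C=(l²−L²−A²−y'²−z²)/(2L)=-0.3451
  γ=atan2(-0.4306,0.2730)=-1.0058;  ψ=arccos(-0.6770)=2.3144;  θ1=γ+ψ≈1.3087
φ2=120.0° → target in arm frame (0.1110, 0.1126)
  e−x'=0.0090;  (l²−L²−(e−x')²−y'²−z²)/2L = -0.0284
  √(A²+B²)=0.4307;  θ2 = -1.5498+1.6368 ≈ 0.0869
arm 3 (φ=240.0°): x'=0.0420, y'=-0.1524
  A=0.0780, B=-0.4306, C=(l²−L²−A²−y'²−z²)/(2L)=-0.1111
  √(A²+B²)=0.4376;  θ3 = -1.3917+1.8275 ≈ 0.4358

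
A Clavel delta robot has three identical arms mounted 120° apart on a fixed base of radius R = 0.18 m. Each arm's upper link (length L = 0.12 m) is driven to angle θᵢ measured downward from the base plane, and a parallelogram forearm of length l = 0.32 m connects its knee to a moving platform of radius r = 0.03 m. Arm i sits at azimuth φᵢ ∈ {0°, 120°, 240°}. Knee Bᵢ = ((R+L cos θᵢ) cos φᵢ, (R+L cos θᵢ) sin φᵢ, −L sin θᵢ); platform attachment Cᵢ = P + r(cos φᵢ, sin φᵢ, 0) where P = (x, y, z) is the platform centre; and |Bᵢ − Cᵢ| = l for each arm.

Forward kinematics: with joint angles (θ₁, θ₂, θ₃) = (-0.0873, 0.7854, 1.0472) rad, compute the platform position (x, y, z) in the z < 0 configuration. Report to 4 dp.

S1 = (0.2695·cos0.0°, 0.2695·sin0.0°, 0.0105) = (0.2695, 0.0000, 0.0105)
S2 = (0.2349·cos120.0°, 0.2349·sin120.0°, -0.0849) = (-0.1174, 0.2034, -0.0849)
arm 3 at φ=240.0°: e+L cos θ3 = 0.2100;  S3 = (-0.1050, -0.1819, -0.1039)
eliminate P² terms by subtracting sphere 1 from 2 and 3
[-0.7739 0.4068 -0.1906]·P = -0.0104;  [-0.7491 -0.3637 -0.2288]·P = -0.0179
det = 0.5862;  x = 0.0189+-0.2770z,  y = 0.0103+-0.0584z
quadratic in z: (1.0802)z²+(0.1168)z+(-0.0393)=0, √Δ=0.4285 → z ∈ {-0.2524, 0.1443}; z = -0.2524 (taking z<0)
x = 0.0888, y = 0.0250

(0.0888, 0.0250, -0.2524)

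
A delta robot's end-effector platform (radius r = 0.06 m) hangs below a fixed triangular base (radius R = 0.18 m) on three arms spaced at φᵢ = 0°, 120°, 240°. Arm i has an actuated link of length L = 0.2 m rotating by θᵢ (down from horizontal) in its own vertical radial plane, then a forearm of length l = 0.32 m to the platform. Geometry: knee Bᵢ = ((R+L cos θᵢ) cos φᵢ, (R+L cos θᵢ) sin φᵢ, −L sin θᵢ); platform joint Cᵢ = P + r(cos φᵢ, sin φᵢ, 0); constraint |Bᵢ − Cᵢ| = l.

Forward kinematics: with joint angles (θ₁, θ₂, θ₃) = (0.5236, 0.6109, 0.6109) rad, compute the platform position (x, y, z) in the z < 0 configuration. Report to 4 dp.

(0.0111, 0.0000, -0.2510)

O1 = (0.2932·cos0.0°, 0.2932·sin0.0°, -0.1000) = (0.2932, 0.0000, -0.1000)
φ2=120.0°: virtual centre (-0.1419, 0.2458, -0.1147), radius l
O3 = (0.2838·cos240.0°, 0.2838·sin240.0°, -0.1147) = (-0.1419, -0.2458, -0.1147)
subtract pairs → two planes through P
plane₁₂: -0.8702x+0.4916y+-0.0294z = -0.0023
Cramer: x(z) = 0.0026-0.0338z;  y(z) = 0.0000+0.0000z
quadratic in z: (1.0011)z²+(0.2197)z+(-0.0079)=0, √Δ=0.2829 → z ∈ {-0.2510, 0.0316}; z = -0.2510 (taking z<0)
x = 0.0111, y = 0.0000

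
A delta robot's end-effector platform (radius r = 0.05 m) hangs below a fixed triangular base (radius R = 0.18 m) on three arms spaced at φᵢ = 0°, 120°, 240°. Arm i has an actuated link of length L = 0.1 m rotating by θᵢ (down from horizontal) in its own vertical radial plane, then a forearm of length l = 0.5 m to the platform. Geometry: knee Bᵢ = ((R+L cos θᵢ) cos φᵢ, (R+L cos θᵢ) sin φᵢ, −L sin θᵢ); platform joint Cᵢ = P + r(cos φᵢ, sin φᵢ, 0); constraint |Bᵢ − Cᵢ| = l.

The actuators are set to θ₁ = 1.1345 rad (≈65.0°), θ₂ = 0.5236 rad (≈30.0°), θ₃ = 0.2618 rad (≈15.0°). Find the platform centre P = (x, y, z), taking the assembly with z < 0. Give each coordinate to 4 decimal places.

(-0.1150, -0.0332, -0.4986)

O1 = (0.1723·cos0.0°, 0.1723·sin0.0°, -0.0906) = (0.1723, 0.0000, -0.0906)
O2 = (0.2166·cos120.0°, 0.2166·sin120.0°, -0.0500) = (-0.1083, 0.1876, -0.0500)
φ3=240.0°: virtual centre (-0.1133, -0.1962, -0.0259), radius l
|O₂|²−|O₁|² = 0.0115;  |O₃|²−|O₁|² = 0.0141
[-0.5611 0.3752 0.0813]·P = 0.0115;  [-0.5711 -0.3925 0.1295]·P = 0.0141
det = 0.4345;  x = -0.0226+0.1852z,  y = -0.0031+0.0604z
into |P−O₁|² = l²: 1.0380z² + 0.1087z + -0.2038 = 0;  Δ = 0.8580;  z = -0.4986 or 0.3938 → z<0 root = -0.4986
x = -0.1150, y = -0.0332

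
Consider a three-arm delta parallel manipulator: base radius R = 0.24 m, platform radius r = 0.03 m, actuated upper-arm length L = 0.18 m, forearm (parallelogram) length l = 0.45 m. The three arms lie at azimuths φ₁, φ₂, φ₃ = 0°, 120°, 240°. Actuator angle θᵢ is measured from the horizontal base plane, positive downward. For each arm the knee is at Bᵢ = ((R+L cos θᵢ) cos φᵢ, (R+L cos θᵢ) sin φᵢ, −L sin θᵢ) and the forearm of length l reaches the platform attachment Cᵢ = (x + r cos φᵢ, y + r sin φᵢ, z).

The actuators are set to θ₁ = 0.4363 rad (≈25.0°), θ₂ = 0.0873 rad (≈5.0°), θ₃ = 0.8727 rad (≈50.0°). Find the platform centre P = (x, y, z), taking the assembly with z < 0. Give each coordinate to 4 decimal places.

(0.0107, 0.0869, -0.3283)

O1 = (0.3731·cos0.0°, 0.3731·sin0.0°, -0.0761) = (0.3731, 0.0000, -0.0761)
O2 = (0.3893·cos120.0°, 0.3893·sin120.0°, -0.0157) = (-0.1947, 0.3372, -0.0157)
arm 3 at φ=240.0°: ρ3 = 0.3257;  O3 = (-0.1628, -0.2821, -0.1379)
eliminate P² terms by subtracting sphere 1 from 2 and 3
[-1.1356 0.6743 0.1207]·P = 0.0068;  [-1.0720 -0.5641 -0.1237]·P = -0.0199
Cramer: x(z) = 0.0070-0.0112z;  y(z) = 0.0219-0.1979z
into |P−O₁|² = l²: 1.0393z² + 0.1516z + -0.0622 = 0;  Δ = 0.2816;  z = -0.3283 or 0.1823 → z<0 root = -0.3283
x = 0.0107, y = 0.0869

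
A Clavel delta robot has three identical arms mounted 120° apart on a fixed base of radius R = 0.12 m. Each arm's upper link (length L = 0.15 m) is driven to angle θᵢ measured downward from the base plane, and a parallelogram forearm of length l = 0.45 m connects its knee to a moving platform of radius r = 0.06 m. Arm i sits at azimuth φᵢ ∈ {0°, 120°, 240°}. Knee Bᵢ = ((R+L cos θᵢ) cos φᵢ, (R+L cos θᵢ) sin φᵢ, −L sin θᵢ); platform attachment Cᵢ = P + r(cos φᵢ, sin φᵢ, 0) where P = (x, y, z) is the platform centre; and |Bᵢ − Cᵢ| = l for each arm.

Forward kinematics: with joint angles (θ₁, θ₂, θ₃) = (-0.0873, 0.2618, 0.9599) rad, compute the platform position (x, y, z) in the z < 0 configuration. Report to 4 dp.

φ1=0.0°: virtual centre (0.2094, 0.0000, 0.0131), radius l
O2 = (0.2049·cos120.0°, 0.2049·sin120.0°, -0.0388) = (-0.1024, 0.1774, -0.0388)
O3 = (0.1460·cos240.0°, 0.1460·sin240.0°, -0.1229) = (-0.0730, -0.1265, -0.1229)
|O₂|²−|O₁|² = -0.0005;  |O₃|²−|O₁|² = -0.0076
[-0.6237 0.3549 -0.1038]·P = -0.0005;  [-0.5649 -0.2529 -0.2719]·P = -0.0076
det = 0.3582;  x = 0.0079+-0.3426z,  y = 0.0124+-0.3097z
into |P−O₁|² = l²: 1.2133z² + 0.1043z + -0.1616 = 0;  Δ = 0.7950;  z = -0.4104 or 0.3245 → z<0 root = -0.4104
x = 0.1485, y = 0.1395

(0.1485, 0.1395, -0.4104)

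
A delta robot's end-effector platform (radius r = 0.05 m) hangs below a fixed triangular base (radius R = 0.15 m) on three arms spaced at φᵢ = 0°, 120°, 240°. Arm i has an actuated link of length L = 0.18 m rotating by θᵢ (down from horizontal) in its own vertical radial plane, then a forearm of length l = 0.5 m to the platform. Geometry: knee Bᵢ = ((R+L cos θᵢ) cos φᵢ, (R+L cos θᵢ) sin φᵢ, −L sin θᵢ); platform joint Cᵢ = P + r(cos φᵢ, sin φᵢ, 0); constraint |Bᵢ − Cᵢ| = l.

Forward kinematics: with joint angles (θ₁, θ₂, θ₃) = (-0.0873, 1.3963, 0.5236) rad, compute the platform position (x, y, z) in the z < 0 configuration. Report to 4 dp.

(0.2261, -0.1942, -0.4420)

φ1=0.0°: virtual centre (0.2793, 0.0000, 0.0157), radius l
φ2=120.0°: virtual centre (-0.0656, 0.1137, -0.1773), radius l
arm 3 at φ=240.0°: ρ3 = 0.2559;  centre 3 = (-0.1279, -0.2216, -0.0900)
subtract pairs → two planes through P
plane₁₂: -0.6899x+0.2273y+-0.3859z = -0.0296
det = 0.4909;  x = 0.0289+-0.4463z,  y = -0.0425+0.3432z
quadratic in z: (1.3170)z²+(0.1629)z+(-0.1852)=0, √Δ=1.0012 → z ∈ {-0.4420, 0.3182}; z = -0.4420 (taking z<0)
x = 0.2261, y = -0.1942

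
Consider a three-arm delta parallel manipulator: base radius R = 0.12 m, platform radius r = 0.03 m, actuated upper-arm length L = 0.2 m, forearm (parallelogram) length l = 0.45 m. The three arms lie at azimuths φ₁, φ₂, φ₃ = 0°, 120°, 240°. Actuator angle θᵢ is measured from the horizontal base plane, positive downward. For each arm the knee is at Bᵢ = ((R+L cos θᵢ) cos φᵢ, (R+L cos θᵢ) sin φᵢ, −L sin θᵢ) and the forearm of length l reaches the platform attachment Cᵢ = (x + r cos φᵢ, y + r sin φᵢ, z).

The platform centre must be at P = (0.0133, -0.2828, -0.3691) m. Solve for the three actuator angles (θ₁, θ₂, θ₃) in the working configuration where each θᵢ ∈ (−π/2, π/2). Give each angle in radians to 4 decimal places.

arm 1 (φ=0.0°): x'=0.0133, y'=-0.2828
  e−x'=0.0767;  (l²−L²−(e−x')²−y'²−z²)/2L = -0.1490
  θ1 = atan2(B,A) + arccos(C/0.3770) = 0.6112
rotate P by −φ2: (-0.2516, 0.1299, -0.3691)
  A cos θ + B sin θ = C:  0.3416·cos θ + -0.3691·sin θ = -0.2682
  √(A²+B²)=0.5029;  θ2 = -0.8241+2.1332 ≈ 1.3091
arm 3 (φ=240.0°): x'=0.2383, y'=0.1529
  A cos θ + B sin θ = C:  -0.1483·cos θ + -0.3691·sin θ = -0.0478
  θ3 = atan2(B,A) + arccos(C/0.3978) = -0.2616

θ₁ = 0.6112, θ₂ = 1.3091, θ₃ = -0.2616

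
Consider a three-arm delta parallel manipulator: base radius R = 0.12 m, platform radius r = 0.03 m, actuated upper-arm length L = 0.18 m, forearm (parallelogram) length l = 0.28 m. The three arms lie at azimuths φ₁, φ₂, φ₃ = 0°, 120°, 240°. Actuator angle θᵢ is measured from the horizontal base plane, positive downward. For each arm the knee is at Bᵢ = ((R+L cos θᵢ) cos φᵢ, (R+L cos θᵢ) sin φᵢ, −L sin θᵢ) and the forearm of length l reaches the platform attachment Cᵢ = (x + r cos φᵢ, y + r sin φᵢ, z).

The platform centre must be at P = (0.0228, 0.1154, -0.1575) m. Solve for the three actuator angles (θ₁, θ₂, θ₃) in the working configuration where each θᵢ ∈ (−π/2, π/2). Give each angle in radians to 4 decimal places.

φ1=0.0° → target in arm frame (0.0228, 0.1154)
  A=0.0672, B=-0.1575, C=(l²−L²−A²−y'²−z²)/(2L)=0.0093
  θ1 = atan2(B,A) + arccos(C/0.1712) = 0.3487
φ2=120.0° → target in arm frame (0.0885, -0.0774)
  A cos θ + B sin θ = C:  0.0015·cos θ + -0.1575·sin θ = 0.0422
  θ2 = atan2(B,A) + arccos(C/0.1575) = -0.2620
rotate P by −φ3: (-0.1113, -0.0380, -0.1575)
  A cos θ + B sin θ = C:  0.2013·cos θ + -0.1575·sin θ = -0.0577
  θ3 = atan2(B,A) + arccos(C/0.2556) = 1.1348

θ₁ = 0.3487, θ₂ = -0.2620, θ₃ = 1.1348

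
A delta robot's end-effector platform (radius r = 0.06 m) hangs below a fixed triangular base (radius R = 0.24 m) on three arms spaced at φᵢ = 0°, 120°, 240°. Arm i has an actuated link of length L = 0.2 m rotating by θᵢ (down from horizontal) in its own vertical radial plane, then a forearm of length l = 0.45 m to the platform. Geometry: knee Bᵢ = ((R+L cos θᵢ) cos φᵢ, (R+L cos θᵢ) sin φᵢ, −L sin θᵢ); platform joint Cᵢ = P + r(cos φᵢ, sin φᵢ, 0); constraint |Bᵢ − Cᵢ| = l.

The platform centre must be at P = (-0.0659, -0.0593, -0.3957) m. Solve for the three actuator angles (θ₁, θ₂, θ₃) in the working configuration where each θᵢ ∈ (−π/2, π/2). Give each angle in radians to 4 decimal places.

θ₁ = 0.8729, θ₂ = 0.6982, θ₃ = 0.2618

φ1=0.0° → target in arm frame (-0.0659, -0.0593)
  e−x'=0.2459;  (l²−L²−(e−x')²−y'²−z²)/2L = -0.1452
  θ1 = atan2(B,A) + arccos(C/0.4659) = 0.8729
arm 2 (φ=120.0°): x'=-0.0184, y'=0.0867
  e−x'=0.1984;  (l²−L²−(e−x')²−y'²−z²)/2L = -0.1024
  γ=atan2(-0.3957,0.1984)=-1.1060;  ψ=arccos(-0.2314)=1.8043;  θ2=γ+ψ≈0.6982
φ3=240.0° → target in arm frame (0.0843, -0.0274)
  A cos θ + B sin θ = C:  0.0957·cos θ + -0.3957·sin θ = -0.0100
  γ=atan2(-0.3957,0.0957)=-1.3335;  ψ=arccos(-0.0245)=1.5953;  θ3=γ+ψ≈0.2618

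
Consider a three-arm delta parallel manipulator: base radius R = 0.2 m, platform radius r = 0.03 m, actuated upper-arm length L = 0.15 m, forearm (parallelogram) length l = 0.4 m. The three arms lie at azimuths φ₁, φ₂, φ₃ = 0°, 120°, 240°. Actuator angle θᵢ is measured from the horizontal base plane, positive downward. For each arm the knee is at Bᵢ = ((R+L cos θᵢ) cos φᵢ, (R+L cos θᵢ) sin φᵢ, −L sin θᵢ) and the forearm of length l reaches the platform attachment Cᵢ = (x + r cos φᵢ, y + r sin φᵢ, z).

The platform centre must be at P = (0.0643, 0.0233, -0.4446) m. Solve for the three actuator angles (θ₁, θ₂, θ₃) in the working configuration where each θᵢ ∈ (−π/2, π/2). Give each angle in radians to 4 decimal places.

arm 1 (φ=0.0°): x'=0.0643, y'=0.0233
  A cos θ + B sin θ = C:  0.1057·cos θ + -0.4446·sin θ = -0.2396
  γ=atan2(-0.4446,0.1057)=-1.3374;  ψ=arccos(-0.5243)=2.1227;  θ1=γ+ψ≈0.7853
rotate P by −φ2: (-0.0120, -0.0673, -0.4446)
  A=0.1820, B=-0.4446, C=(l²−L²−A²−y'²−z²)/(2L)=-0.3261
  γ=atan2(-0.4446,0.1820)=-1.1823;  ψ=arccos(-0.6787)=2.3168;  θ2=γ+ψ≈1.1345
φ3=240.0° → target in arm frame (-0.0523, 0.0440)
  A cos θ + B sin θ = C:  0.2223·cos θ + -0.4446·sin θ = -0.3718
  θ3 = atan2(B,A) + arccos(C/0.4971) = 1.3087

θ₁ = 0.7853, θ₂ = 1.1345, θ₃ = 1.3087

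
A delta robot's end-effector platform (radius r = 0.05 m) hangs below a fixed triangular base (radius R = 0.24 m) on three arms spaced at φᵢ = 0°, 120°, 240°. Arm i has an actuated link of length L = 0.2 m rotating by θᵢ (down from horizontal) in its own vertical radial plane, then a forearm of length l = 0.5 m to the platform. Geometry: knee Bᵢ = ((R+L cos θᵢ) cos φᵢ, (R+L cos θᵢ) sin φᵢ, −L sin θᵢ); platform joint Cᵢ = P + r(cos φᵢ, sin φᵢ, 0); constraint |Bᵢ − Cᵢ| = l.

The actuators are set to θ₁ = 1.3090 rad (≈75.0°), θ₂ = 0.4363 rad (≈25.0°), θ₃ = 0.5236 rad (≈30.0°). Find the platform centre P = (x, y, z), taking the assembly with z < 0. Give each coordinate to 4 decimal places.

(-0.1693, 0.0130, -0.4776)

φ1=0.0°: virtual centre (0.2418, 0.0000, -0.1932), radius l
S2 = (0.3713·cos120.0°, 0.3713·sin120.0°, -0.0845) = (-0.1856, 0.3215, -0.0845)
arm 3 at φ=240.0°: ρ3 = 0.3632;  S3 = (-0.1816, -0.3145, -0.1000)
eliminate P² terms by subtracting sphere 1 from 2 and 3
plane₁₂: -0.8548x+0.6430y+0.2173z = 0.0492
Cramer: x(z) = -0.0560+0.2371z;  y(z) = 0.0021-0.0228z
quadratic in z: (1.0567)z²+(0.2451)z+(-0.1240)=0, √Δ=0.7643 → z ∈ {-0.4776, 0.2457}; z = -0.4776 (taking z<0)
x = -0.1693, y = 0.0130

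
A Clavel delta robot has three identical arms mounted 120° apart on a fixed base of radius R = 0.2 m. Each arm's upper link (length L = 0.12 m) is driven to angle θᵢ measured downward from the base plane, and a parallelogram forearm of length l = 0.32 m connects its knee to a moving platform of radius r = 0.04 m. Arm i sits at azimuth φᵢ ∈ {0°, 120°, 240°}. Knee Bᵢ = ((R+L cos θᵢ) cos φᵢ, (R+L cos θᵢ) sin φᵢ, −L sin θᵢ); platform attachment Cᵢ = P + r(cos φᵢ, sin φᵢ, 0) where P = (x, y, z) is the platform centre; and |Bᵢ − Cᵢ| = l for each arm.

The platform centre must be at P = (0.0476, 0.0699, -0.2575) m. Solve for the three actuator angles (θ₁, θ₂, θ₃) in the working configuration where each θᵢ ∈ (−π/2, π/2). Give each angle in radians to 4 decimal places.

θ₁ = 0.3496, θ₂ = 0.4363, θ₃ = 1.2221

arm 1 (φ=0.0°): x'=0.0476, y'=0.0699
  A cos θ + B sin θ = C:  0.1124·cos θ + -0.2575·sin θ = 0.0174
  γ=atan2(-0.2575,0.1124)=-1.1592;  ψ=arccos(0.0619)=1.5089;  θ1=γ+ψ≈0.3496
φ2=120.0° → target in arm frame (0.0367, -0.0762)
  A=0.1233, B=-0.2575, C=(l²−L²−A²−y'²−z²)/(2L)=0.0029
  θ2 = atan2(B,A) + arccos(C/0.2855) = 0.4363
arm 3 (φ=240.0°): x'=-0.0843, y'=0.0063
  A cos θ + B sin θ = C:  0.2443·cos θ + -0.2575·sin θ = -0.1585
  θ3 = atan2(B,A) + arccos(C/0.3550) = 1.2221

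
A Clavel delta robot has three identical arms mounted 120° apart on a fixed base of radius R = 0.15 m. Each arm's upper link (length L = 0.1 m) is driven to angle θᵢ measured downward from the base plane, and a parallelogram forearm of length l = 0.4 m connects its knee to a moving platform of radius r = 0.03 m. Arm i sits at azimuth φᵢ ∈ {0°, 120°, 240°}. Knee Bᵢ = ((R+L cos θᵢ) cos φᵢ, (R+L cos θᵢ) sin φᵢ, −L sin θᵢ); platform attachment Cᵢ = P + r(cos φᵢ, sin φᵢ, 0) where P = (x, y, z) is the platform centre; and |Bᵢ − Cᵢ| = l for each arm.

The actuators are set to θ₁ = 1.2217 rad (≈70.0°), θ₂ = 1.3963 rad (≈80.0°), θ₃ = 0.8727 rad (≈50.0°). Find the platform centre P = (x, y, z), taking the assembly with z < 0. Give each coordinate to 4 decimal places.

(-0.0111, -0.0549, -0.4541)

φ1=0.0°: virtual centre (0.1542, 0.0000, -0.0940), radius l
φ2=120.0°: virtual centre (-0.0687, 0.1190, -0.0985), radius l
φ3=240.0°: virtual centre (-0.0921, -0.1596, -0.0766), radius l
|O₂|²−|O₁|² = -0.0040;  |O₃|²−|O₁|² = 0.0072
linear system: -0.4458x+0.2379y = -0.0040−-0.0090z; -0.4927x+-0.3192y = 0.0072−0.0347z
Cramer: x(z) = -0.0016+0.0207z;  y(z) = -0.0201+0.0768z
into |P−O₁|² = l²: 1.0063z² + 0.1784z + -0.1265 = 0;  Δ = 0.5409;  z = -0.4541 or 0.2768 → z<0 root = -0.4541
x = -0.0111, y = -0.0549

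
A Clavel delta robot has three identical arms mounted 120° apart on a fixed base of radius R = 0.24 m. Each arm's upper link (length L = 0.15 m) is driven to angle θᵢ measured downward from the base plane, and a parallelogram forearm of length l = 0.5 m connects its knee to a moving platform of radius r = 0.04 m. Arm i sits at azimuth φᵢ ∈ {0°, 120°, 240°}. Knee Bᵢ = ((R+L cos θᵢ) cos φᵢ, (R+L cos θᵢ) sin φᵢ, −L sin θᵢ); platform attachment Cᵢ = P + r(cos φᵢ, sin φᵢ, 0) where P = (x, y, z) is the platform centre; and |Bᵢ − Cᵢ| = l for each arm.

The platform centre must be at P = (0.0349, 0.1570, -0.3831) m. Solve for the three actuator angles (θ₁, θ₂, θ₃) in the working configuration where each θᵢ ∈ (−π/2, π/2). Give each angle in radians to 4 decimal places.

arm 1 (φ=0.0°): x'=0.0349, y'=0.1570
  A=0.1651, B=-0.3831, C=(l²−L²−A²−y'²−z²)/(2L)=0.0961
  √(A²+B²)=0.4172;  θ1 = -1.1639+1.3384 ≈ 0.1745
rotate P by −φ2: (0.1185, -0.1087, -0.3831)
  e−x'=0.0815;  (l²−L²−(e−x')²−y'²−z²)/2L = 0.2076
  θ2 = atan2(B,A) + arccos(C/0.3917) = -0.3490
rotate P by −φ3: (-0.1534, -0.0483, -0.3831)
  A cos θ + B sin θ = C:  0.3534·cos θ + -0.3831·sin θ = -0.1550
  γ=atan2(-0.3831,0.3534)=-0.8257;  ψ=arccos(-0.2974)=1.8727;  θ3=γ+ψ≈1.0471

θ₁ = 0.1745, θ₂ = -0.3490, θ₃ = 1.0471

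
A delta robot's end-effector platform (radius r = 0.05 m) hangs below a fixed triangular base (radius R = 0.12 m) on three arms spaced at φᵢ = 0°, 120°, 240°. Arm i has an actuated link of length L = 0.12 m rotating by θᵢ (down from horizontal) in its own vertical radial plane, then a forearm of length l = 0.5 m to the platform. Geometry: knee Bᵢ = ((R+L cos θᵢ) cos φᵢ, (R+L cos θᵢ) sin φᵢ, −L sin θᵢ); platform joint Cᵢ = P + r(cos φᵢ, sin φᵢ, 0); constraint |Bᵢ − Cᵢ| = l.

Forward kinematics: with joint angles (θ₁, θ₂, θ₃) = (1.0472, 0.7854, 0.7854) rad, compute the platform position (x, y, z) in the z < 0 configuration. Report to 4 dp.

φ1=0.0°: virtual centre (0.1300, 0.0000, -0.1039), radius l
centre 2 = (0.1549·cos120.0°, 0.1549·sin120.0°, -0.0849) = (-0.0774, 0.1341, -0.0849)
centre 3 = (0.1549·cos240.0°, 0.1549·sin240.0°, -0.0849) = (-0.0774, -0.1341, -0.0849)
|centre ₂|²−|centre ₁|² = 0.0035;  |centre ₃|²−|centre ₁|² = 0.0035
plane₁₂: -0.4149x+0.2682y+0.0381z = 0.0035
Cramer: x(z) = -0.0084+0.0919z;  y(z) = 0.0000-0.0000z
sphere 1 gives Az²+Bz+C=0 with A=1.0085, B=0.1824, C=-0.2200;  B²−4AC=0.9209;  roots -0.5662, 0.3854;  negative root z = -0.5662
x = -0.0604, y = 0.0000

(-0.0604, 0.0000, -0.5662)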